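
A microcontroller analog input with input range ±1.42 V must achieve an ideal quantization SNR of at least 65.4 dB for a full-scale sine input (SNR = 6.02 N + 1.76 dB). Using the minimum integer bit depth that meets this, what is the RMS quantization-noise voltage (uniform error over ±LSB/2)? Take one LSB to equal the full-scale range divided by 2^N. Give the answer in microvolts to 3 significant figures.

400 µV

Full-scale range = 1.42 V − (-1.42 V) = 2.84 V.
6.02 N + 1.76 ≥ 65.4 gives N ≥ 10.571, so the minimum integer is 11.
LSB = 2.84 V / 2^11 = 1.3867 mV.
V_rms = LSB/√12 = 400 µV.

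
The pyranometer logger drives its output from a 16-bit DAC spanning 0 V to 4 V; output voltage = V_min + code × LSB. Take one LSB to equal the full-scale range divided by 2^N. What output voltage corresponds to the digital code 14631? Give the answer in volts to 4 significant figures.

0.8930 V

Span = 4 V. LSB = 4 V / 2^16.
V_out = 0 + 14631 × (4/65536) V
      = 0 + 0.893005 = 0.893005 V.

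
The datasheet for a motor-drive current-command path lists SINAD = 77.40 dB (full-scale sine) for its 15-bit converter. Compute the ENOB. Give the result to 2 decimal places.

(77.40 − 1.76) / 6.02 = 75.64/6.02 = 12.5648 effective bits.

12.56 bits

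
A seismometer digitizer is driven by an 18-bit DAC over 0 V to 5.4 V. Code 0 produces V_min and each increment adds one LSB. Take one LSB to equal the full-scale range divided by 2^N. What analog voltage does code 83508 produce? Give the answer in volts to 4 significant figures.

1.720 V

Range is 5.4 V. LSB = 5.4 V / 2^18.
V_out = 0 + 83508 × (5.4/262144) V
      = 0 + 1.72021 = 1.72021 V.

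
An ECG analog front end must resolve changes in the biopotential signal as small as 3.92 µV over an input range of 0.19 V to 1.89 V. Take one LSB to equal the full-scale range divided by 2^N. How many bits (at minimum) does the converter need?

The full-scale span is 1.89 − (0.19) = 1.7 V.
1.7 V / 3.92 µV = 433700. Since 2^18 = 262144 and 2^19 = 524288, N = 19.

19 bits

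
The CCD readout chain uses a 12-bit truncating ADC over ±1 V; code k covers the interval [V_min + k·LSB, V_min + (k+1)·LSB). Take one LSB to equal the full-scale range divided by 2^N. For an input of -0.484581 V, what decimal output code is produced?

Range = 1 − (-1) = 2 V. LSB = 2 V / 2^12 ≈ 488.3 µV.
code = ⌊(V_in − V_min)/LSB⌋ = ⌊(V_in − V_min) × 2^12 / range⌋
     = ⌊(-0.484581 − (-1)) × 4096 / 2⌋ = ⌊0.515419 × 4096/2⌋
     = ⌊1055.578⌋ = 1055.

1055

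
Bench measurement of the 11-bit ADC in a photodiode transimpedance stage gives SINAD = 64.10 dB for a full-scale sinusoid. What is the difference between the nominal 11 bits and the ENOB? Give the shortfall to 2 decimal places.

0.64 bits

ENOB = (SINAD − 1.76)/6.02 = (64.10 − 1.76)/6.02 = 10.3555 bits.
11 − 10.3555 = 0.64 bits below nominal.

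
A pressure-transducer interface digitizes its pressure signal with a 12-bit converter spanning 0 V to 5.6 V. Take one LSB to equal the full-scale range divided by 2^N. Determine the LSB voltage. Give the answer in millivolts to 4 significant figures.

Span = 5.6 V.
Number of codes = 2^12 = 4096.
LSB = 5.6 V ÷ 2^12 = 5.6/4096 V = 1.367 mV.

1.367 mV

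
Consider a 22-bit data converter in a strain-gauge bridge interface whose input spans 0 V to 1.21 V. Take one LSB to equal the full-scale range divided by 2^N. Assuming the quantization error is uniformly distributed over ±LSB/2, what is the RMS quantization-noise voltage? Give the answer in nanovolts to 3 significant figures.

Span = 1.21 V.
LSB = 1.21 V / 2^22 = 288.49 nV.
RMS of a uniform error over width LSB is LSB/√12 = 83.3 nV.

83.3 nV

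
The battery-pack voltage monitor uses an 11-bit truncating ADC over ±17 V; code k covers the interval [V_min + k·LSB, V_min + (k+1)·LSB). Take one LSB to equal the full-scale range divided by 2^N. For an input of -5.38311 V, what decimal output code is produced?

699

Span: 17 V − (-17 V) = 34 V. LSB = 34 V / 2^11 ≈ 16.60 mV.
V_in − V_min = -5.38311 − (-17) = 11.61689 V.
Divide by LSB: 11.61689 × 2048/34 = 699.7468.
Truncating gives code 699.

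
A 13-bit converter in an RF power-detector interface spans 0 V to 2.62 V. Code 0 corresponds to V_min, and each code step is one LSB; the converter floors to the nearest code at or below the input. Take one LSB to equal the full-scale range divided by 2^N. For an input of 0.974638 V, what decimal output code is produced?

3047

Range is 2.62 V. LSB = 2.62 V / 2^13 ≈ 319.8 µV.
(V_in − V_min) × 2^13/range = (0.974638 − (0)) × 8192/2.62 = 3047.418.
Floor → code = 3047.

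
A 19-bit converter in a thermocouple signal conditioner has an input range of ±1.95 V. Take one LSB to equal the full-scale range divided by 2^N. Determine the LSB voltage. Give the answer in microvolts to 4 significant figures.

Span: 1.95 V − (-1.95 V) = 3.9 V.
Number of codes = 2^19 = 524288.
One LSB is 3.9 V / 524288 = 7.439 µV.

7.439 µV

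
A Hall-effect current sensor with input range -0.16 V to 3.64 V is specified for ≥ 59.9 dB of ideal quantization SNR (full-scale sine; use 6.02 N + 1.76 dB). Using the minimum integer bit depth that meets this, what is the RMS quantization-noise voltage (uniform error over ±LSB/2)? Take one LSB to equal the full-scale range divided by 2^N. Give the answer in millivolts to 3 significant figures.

1.07 mV

Span: 3.64 V − (-0.16 V) = 3.8 V.
Solving 6.02 N ≥ 59.9 − 1.76: N ≥ 9.658. Round up → N = 10.
LSB = 3.8 V ÷ 2^10 = 3.8/1024 V = 3.7109 mV.
V_rms = LSB/√12 = 1.07 mV.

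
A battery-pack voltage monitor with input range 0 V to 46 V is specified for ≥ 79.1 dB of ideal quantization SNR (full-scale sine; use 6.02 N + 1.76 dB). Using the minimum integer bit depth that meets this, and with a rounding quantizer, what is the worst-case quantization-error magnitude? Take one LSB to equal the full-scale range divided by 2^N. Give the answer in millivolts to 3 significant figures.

Range is 46 V.
Required N = ⌈(79.1 − 1.76)/6.02⌉ = ⌈12.847⌉ = 13.
LSB = 46 V ÷ 2^13 = 46/8192 V = 5.6152 mV.
Max error for round-to-nearest is LSB/2 = 2.81 mV.

2.81 mV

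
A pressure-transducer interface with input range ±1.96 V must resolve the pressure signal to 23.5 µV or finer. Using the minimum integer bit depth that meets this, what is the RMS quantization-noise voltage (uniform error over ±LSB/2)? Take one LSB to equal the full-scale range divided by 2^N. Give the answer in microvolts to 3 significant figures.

Full-scale range = 1.96 V − (-1.96 V) = 3.92 V.
Need 2^N ≥ 3.92 V / 23.5 µV = 166800 → N_min = 18.
LSB = 3.92 V ÷ 2^18 = 3.92/262144 V = 14.954 µV.
RMS noise = LSB/√12 = 4.32 µV.

4.32 µV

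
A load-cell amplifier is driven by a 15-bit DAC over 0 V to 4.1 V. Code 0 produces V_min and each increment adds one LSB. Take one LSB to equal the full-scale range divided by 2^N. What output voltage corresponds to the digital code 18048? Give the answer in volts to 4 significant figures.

Full-scale range = 4.1 V. LSB = 4.1 V / 2^15.
V_out = 0 + 18048 × (4.1/32768) V
      = 0 + 2.25820 = 2.25820 V.

2.258 V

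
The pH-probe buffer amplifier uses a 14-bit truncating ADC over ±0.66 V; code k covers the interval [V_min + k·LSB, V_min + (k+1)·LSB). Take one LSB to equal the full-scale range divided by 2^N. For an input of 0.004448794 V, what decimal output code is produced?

8247

Span: 0.66 V − (-0.66 V) = 1.32 V. LSB = 1.32 V / 2^14 ≈ 80.57 µV.
code = ⌊(V_in − V_min)/LSB⌋ = ⌊(V_in − V_min) × 2^14 / range⌋
     = ⌊(0.004448794 − (-0.66)) × 16384 / 1.32⌋ = ⌊0.664448794 × 16384/1.32⌋
     = ⌊8247.219⌋ = 8247.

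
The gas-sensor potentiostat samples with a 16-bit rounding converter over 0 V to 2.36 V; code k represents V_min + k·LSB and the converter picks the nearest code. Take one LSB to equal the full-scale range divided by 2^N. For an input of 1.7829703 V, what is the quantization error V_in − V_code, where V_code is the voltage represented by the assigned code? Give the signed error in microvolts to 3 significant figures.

Span = 2.36 V. LSB = 2.36 V / 2^16 ≈ 36.01 µV.
Position in LSBs: (1.7829703 − (0)) × 65536/2.36 = 49512.1786; rounding gives k = 49512.
V_code = V_min + k × range/2^16 = 0 + 49512 × 2.36/65536 = 1.7829638672 V.
e = 1.7829703 − (1.7829638672) = +6.43 µV.

+6.43 µV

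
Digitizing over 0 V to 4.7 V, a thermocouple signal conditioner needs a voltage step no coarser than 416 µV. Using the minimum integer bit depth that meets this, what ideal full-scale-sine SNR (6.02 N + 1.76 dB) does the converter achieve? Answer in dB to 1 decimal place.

V_FS = 4.7 V.
Required number of levels: 4.7/416 µV = 11298; smallest N with 2^N ≥ that is 14.
SNR = 6.02 × 14 + 1.76 = 86.04 dB.

86.0 dB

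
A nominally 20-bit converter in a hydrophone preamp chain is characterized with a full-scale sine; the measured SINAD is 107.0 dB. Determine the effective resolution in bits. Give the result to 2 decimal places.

17.48 bits

ENOB = (107.0 − 1.76)/6.02 = 17.4817 bits.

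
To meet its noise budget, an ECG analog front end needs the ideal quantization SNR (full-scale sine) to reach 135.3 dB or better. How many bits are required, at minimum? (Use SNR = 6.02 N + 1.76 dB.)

N ≥ (135.3 − 1.76)/6.02 = 22.183 → N_min = 23.

23 bits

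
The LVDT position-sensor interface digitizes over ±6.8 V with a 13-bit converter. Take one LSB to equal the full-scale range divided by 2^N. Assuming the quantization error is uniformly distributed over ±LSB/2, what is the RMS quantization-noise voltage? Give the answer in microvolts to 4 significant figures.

479.2 µV

Range = 6.8 − (-6.8) = 13.6 V.
Step size = 13.6/8192 V = 1.66016 mV.
V_rms = LSB/√12 = 1.66016 mV / √12 = 479.2 µV.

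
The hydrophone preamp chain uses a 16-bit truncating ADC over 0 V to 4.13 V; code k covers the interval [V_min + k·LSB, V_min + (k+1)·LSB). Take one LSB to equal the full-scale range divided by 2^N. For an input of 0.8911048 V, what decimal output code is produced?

14140

Range is 4.13 V. LSB = 4.13 V / 2^16 ≈ 63.02 µV.
(V_in − V_min) × 2^16/range = (0.8911048 − (0)) × 65536/4.13 = 14140.301.
Floor → code = 14140.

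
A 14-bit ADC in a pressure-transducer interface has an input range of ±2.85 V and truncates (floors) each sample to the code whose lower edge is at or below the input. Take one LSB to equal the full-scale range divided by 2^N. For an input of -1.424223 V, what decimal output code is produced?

4098

The full-scale span is 2.85 − (-2.85) = 5.7 V. LSB = 5.7 V / 2^14 ≈ 347.9 µV.
(V_in − V_min) × 2^14/range = (-1.424223 − (-2.85)) × 16384/5.7 = 4098.233.
Floor → code = 4098.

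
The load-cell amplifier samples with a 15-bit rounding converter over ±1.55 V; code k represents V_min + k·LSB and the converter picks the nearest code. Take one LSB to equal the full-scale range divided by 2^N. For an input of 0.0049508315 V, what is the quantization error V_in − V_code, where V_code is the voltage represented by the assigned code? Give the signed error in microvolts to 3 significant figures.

+31.4 µV

The full-scale span is 1.55 − (-1.55) = 3.1 V. LSB = 3.1 V / 2^15 ≈ 94.60 µV.
Position in LSBs: (0.0049508315 − (-1.55)) × 32768/3.1 = 16436.3319; rounding gives k = 16436.
V_code = -1.55 + (16436/32768) × 3.1 = 0.0049194335938 V.
e = 0.0049508315 − (0.0049194335938) = +31.4 µV.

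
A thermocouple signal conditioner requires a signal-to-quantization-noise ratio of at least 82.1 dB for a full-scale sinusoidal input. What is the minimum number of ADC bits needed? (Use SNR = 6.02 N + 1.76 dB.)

14 bits

Solving 6.02 N ≥ 82.1 − 1.76: N ≥ 13.346. Round up → N = 14.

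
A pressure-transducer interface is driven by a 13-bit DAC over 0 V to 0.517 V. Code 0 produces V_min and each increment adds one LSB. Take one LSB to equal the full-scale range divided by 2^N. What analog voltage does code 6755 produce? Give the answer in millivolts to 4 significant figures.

426.3 mV

Full-scale range = 0.517 V. LSB = 0.517 V / 2^13.
V_out = 0 + 6755 × (0.517/8192) V
      = 0 V + 0.426310 V = 0.426310 V.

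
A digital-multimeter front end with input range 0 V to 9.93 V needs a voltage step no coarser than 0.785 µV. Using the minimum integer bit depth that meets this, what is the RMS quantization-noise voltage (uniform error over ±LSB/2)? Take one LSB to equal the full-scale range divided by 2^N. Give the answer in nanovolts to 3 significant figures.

Span = 9.93 V.
Required number of levels: 9.93/0.785 µV = 1.2650e7; smallest N with 2^N ≥ that is 24.
Step size = 9.93/16777216 V = 0.59187 µV.
σ_q = LSB/√12 = 0.59187 µV/3.4641 = 171 nV.

171 nV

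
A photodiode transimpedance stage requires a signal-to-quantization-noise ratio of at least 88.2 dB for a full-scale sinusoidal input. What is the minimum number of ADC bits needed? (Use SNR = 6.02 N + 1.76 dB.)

6.02 N + 1.76 ≥ 88.2 gives N ≥ 14.359, so the minimum integer is 15.

15 bits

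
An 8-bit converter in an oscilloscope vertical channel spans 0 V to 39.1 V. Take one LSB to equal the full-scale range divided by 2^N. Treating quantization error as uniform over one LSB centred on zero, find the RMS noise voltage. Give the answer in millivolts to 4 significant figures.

Span = 39.1 V.
LSB = 39.1 V / 2^8 = 152.734 mV.
V_rms = LSB/√12 = 152.734 mV / √12 = 44.09 mV.

44.09 mV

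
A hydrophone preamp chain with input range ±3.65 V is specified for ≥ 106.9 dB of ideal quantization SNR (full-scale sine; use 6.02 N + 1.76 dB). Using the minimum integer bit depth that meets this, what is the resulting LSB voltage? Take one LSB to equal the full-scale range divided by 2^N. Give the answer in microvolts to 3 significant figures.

27.8 µV

Span: 3.65 V − (-3.65 V) = 7.3 V.
N ≥ (106.9 − 1.76)/6.02 = 17.465 → N_min = 18.
LSB = 7.3 V ÷ 2^18 = 7.3/262144 V = 27.8 µV.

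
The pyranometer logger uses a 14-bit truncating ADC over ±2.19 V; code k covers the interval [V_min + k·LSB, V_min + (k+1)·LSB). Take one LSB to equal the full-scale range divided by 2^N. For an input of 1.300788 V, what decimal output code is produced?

The full-scale span is 2.19 − (-2.19) = 4.38 V. LSB = 4.38 V / 2^14 ≈ 267.3 µV.
V_in − V_min = 1.300788 − (-2.19) = 3.490788 V.
Divide by LSB: 3.490788 × 16384/4.38 = 13057.7787.
Truncating gives code 13057.

13057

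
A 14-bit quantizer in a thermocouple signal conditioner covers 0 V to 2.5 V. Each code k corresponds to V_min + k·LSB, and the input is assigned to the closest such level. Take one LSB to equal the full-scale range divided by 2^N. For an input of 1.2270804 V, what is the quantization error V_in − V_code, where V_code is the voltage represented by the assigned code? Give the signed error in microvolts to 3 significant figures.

Full-scale range = 2.5 V. LSB = 2.5 V / 2^14 ≈ 152.6 µV.
(V_in − V_min)/LSB = (1.2270804 − (0)) × 16384/2.5 = 8041.7941 → nearest code k = 8042.
V_code = 0 + (8042/16384) × 2.5 = 1.2271118164 V.
e = 1.2270804 − (1.2271118164) = −31.4 µV.

−31.4 µV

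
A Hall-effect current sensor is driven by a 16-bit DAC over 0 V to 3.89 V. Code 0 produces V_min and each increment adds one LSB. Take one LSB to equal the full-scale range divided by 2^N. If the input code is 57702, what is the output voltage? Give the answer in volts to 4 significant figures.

Full-scale range = 3.89 V. LSB = 3.89 V / 2^16.
V_out = 0 + 57702 × (3.89/65536) V
      = 0 V + 3.42500 V = 3.42500 V.

3.425 V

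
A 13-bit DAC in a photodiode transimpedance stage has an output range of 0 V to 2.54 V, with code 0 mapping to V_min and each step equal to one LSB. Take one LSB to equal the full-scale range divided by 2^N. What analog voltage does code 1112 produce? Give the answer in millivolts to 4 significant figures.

344.8 mV

Full-scale range = 2.54 V. LSB = 2.54 V / 2^13.
V_out = V_min + code × LSB = 0 V + 1112 × 2.54 V / 8192
      = 0 + 0.344785 = 0.344785 V.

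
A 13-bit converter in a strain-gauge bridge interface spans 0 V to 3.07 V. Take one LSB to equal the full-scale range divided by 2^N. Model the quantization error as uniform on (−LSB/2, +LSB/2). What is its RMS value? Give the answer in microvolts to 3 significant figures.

108 µV

V_FS = 3.07 V.
LSB = 3.07 V ÷ 2^13 = 3.07/8192 V = 374.76 µV.
σ_q = LSB/√12 = 374.76 µV/3.4641 = 108 µV.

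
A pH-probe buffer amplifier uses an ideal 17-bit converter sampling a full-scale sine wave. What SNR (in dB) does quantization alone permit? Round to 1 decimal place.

104.1 dB

For an ideal N-bit converter with full-scale sine input, SNR = 6.02 N + 1.76 dB. SNR = 6.02 × 17 + 1.76 = 102.34 + 1.76 = 104.10 dB.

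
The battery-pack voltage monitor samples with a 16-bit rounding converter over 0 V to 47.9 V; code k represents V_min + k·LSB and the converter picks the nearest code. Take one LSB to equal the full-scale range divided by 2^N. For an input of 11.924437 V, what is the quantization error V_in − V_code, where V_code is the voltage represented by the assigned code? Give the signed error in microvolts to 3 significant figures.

−131 µV

Range is 47.9 V. LSB = 47.9 V / 2^16 ≈ 0.7309 mV.
(V_in − V_min)/LSB = (11.924437 − (0)) × 65536/47.9 = 16314.8205 → nearest code k = 16315.
V_code = 0 + (16315/65536) × 47.9 = 11.924568176 V.
V_in − V_code = 11.924437 − (11.924568176) = −131 µV.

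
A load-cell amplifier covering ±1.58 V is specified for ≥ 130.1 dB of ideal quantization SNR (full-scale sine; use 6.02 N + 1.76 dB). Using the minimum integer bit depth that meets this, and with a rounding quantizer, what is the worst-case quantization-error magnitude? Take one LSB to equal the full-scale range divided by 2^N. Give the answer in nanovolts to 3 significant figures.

377 nV

Range = 1.58 − (-1.58) = 3.16 V.
Required N = ⌈(130.1 − 1.76)/6.02⌉ = ⌈21.319⌉ = 22.
Step size = 3.16/4194304 V = 0.75340 µV.
Half an LSB is 377 nV.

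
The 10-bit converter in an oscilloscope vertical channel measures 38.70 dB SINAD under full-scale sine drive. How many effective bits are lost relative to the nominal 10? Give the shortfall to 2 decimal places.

3.86 bits

N_eff = (38.70 − 1.76)/6.02 = 6.1362 bits.
10 − 6.1362 = 3.86 bits below nominal.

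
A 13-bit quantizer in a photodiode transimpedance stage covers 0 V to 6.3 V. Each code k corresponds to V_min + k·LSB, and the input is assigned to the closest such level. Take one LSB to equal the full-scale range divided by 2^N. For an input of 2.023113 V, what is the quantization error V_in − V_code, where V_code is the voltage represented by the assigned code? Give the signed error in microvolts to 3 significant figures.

Full-scale range = 6.3 V. LSB = 6.3 V / 2^13 ≈ 0.7690 mV.
Position in LSBs: (2.023113 − (0)) × 8192/6.3 = 2630.6892; rounding gives k = 2631.
V_code = V_min + k × range/2^13 = 0 + 2631 × 6.3/8192 = 2.023352051 V.
V_in − V_code = 2.023113 − (2.023352051) = −239 µV.

−239 µV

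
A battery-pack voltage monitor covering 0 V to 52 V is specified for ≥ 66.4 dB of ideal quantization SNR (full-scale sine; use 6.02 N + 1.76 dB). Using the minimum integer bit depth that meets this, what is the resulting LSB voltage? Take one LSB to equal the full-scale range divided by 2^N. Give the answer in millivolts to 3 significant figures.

25.4 mV

Range is 52 V.
Required N = ⌈(66.4 − 1.76)/6.02⌉ = ⌈10.738⌉ = 11.
One LSB is 52 V / 2048 = 25.4 mV.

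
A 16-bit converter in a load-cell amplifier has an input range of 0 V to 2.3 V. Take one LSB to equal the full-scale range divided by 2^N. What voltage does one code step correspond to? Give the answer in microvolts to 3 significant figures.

Span = 2.3 V.
Number of codes = 2^16 = 65536.
LSB = 2.3 V / 2^16 = 35.1 µV.

35.1 µV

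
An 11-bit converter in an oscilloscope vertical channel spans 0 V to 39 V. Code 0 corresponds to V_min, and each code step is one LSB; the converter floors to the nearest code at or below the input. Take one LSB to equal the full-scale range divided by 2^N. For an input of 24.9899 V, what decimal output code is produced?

1312

Full-scale range = 39 V. LSB = 39 V / 2^11 ≈ 19.04 mV.
code = ⌊(V_in − V_min)/LSB⌋ = ⌊(V_in − V_min) × 2^11 / range⌋
     = ⌊(24.9899 − (0)) × 2048 / 39⌋ = ⌊24.9899 × 2048/39⌋
     = ⌊1312.290⌋ = 1312.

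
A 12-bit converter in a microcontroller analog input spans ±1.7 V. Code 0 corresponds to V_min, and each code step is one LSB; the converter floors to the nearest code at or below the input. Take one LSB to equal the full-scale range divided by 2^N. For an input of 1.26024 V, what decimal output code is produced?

3566

Span: 1.7 V − (-1.7 V) = 3.4 V. LSB = 3.4 V / 2^12 ≈ 0.8301 mV.
(V_in − V_min) × 2^12/range = (1.26024 − (-1.7)) × 4096/3.4 = 3566.219.
Floor → code = 3566.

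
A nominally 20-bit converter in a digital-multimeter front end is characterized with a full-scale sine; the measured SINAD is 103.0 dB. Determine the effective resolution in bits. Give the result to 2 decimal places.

16.82 bits

ENOB = (SINAD − 1.76) / 6.02 = (103.0 − 1.76) / 6.02 = 101.24 / 6.02 = 16.8173.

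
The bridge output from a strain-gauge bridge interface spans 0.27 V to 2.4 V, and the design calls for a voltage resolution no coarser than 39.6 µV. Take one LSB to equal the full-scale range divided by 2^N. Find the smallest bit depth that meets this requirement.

Range = 2.4 − (0.27) = 2.13 V.
2.13 V / 39.6 µV = 53790. Since 2^15 = 32768 and 2^16 = 65536, N = 16.

16 bits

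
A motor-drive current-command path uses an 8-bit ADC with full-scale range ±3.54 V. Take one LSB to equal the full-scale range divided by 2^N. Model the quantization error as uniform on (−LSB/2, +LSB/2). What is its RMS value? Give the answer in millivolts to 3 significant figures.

Span: 3.54 V − (-3.54 V) = 7.08 V.
LSB = 7.08 V / 2^8 = 27.656 mV.
V_rms = LSB/√12 = 27.656 mV / √12 = 7.98 mV.

7.98 mV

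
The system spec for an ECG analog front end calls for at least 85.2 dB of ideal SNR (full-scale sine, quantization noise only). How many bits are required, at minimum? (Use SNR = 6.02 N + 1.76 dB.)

Solving 6.02 N ≥ 85.2 − 1.76: N ≥ 13.860. Round up → N = 14.

14 bits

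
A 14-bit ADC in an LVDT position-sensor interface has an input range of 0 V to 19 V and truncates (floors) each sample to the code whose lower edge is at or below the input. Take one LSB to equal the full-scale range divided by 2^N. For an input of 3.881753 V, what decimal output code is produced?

Range is 19 V. LSB = 19 V / 2^14 ≈ 1.160 mV.
code = ⌊(V_in − V_min)/LSB⌋ = ⌊(V_in − V_min) × 2^14 / range⌋
     = ⌊(3.881753 − (0)) × 16384 / 19⌋ = ⌊3.881753 × 16384/19⌋
     = ⌊3347.297⌋ = 3347.

3347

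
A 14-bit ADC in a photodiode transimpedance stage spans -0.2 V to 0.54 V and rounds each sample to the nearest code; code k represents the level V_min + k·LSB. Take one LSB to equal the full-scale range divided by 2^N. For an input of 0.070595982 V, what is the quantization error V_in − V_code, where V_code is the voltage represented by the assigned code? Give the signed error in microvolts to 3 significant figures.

+6.38 µV

Span: 0.54 V − (-0.2 V) = 0.74 V. LSB = 0.74 V / 2^14 ≈ 45.17 µV.
(V_in − V_min)/LSB = (0.070595982 − (-0.2)) × 16384/0.74 = 5991.1413 → nearest code k = 5991.
Reconstructed level: -0.2 + 5991 × 0.74/16384 V = 0.070589599609 V.
e = 0.070595982 − (0.070589599609) = +6.38 µV.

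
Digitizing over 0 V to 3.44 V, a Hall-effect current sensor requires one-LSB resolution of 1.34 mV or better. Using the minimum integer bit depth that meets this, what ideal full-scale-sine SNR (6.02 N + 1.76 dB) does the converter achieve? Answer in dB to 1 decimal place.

V_FS = 3.44 V.
Required number of levels: 3.44/1.34 mV = 2567.2; smallest N with 2^N ≥ that is 12.
6.02(12) + 1.76 = 74.00 dB.

74.0 dB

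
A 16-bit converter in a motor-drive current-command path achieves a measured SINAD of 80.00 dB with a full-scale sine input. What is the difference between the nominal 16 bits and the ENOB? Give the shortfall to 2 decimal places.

Effective bits = (80.00 − 1.76)/6.02 = 12.9967.
16 − 12.9967 = 3.00 bits below nominal.

3.00 bits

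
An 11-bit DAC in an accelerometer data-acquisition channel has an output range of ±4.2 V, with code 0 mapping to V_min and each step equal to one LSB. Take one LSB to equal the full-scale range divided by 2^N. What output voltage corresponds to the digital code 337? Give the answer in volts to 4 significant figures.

-2.818 V

Full-scale range = 4.2 V − (-4.2 V) = 8.4 V. LSB = 8.4 V / 2^11.
V_out = V_min + code × LSB = -4.2 V + 337 × 8.4 V / 2048
      = -4.2 + 1.38223 = -2.81777 V.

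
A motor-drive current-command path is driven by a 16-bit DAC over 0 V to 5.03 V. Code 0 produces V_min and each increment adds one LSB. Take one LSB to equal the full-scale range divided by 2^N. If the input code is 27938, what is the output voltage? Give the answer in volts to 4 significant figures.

Full-scale range = 5.03 V. LSB = 5.03 V / 2^16.
V_out = V_min + code × LSB = 0 V + 27938 × 5.03 V / 65536
      = 0 + 2.14429 = 2.14429 V.

2.144 V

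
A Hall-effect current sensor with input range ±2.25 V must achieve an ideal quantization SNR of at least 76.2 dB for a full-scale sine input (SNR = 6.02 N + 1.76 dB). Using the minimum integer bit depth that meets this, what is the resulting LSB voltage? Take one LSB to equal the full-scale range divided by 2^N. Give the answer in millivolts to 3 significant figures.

Span: 2.25 V − (-2.25 V) = 4.5 V.
Solving 6.02 N ≥ 76.2 − 1.76: N ≥ 12.365. Round up → N = 13.
LSB = 4.5 V ÷ 2^13 = 4.5/8192 V = 0.549 mV.

0.549 mV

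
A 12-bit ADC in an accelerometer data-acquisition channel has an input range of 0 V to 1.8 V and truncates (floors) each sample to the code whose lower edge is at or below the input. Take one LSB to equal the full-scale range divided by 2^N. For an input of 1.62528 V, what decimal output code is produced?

Range is 1.8 V. LSB = 1.8 V / 2^12 ≈ 439.5 µV.
V_in − V_min = 1.62528 − (0) = 1.62528 V.
Divide by LSB: 1.62528 × 4096/1.8 = 3698.4149.
Truncating gives code 3698.

3698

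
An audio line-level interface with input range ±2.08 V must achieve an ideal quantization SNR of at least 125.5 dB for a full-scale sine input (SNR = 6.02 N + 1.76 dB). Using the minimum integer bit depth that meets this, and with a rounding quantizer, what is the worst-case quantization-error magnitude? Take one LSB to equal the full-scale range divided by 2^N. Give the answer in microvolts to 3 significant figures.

Span: 2.08 V − (-2.08 V) = 4.16 V.
Solving 6.02 N ≥ 125.5 − 1.76: N ≥ 20.555. Round up → N = 21.
LSB = 4.16 V / 2^21 = 1.9836 µV.
|e|_max = LSB/2 = 0.992 µV.

0.992 µV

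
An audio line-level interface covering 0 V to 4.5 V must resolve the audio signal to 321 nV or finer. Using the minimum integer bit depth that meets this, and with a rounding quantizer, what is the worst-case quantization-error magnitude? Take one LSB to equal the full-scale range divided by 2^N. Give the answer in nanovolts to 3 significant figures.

Range is 4.5 V.
Need 2^N ≥ 4.5 V / 321 nV = 1.402e7 → N_min = 24.
One LSB is 4.5 V / 16777216 = 268.22 nV.
|e|_max = LSB/2 = 134 nV.

134 nV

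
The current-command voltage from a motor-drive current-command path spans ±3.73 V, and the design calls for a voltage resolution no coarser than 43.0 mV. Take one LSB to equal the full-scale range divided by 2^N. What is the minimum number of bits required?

8 bits

Full-scale range = 3.73 V − (-3.73 V) = 7.46 V.
Required number of levels: 7.46/43.0 mV = 173.49; smallest N with 2^N ≥ that is 8.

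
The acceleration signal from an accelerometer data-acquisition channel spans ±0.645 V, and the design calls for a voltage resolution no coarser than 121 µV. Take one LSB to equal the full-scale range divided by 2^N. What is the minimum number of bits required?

14 bits

The full-scale span is 0.645 − (-0.645) = 1.29 V.
Required number of levels: 1.29/121 µV = 10661; smallest N with 2^N ≥ that is 14.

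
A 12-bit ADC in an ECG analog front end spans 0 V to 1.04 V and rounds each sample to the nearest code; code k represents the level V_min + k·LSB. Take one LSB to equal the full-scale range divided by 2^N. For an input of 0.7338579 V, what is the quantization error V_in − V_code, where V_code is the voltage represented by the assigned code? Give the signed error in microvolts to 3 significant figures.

V_FS = 1.04 V. LSB = 1.04 V / 2^12 ≈ 253.9 µV.
(V_in − V_min)/LSB = (0.7338579 − (0)) × 4096/1.04 = 2890.2711 → nearest code k = 2890.
Reconstructed level: 0 + 2890 × 1.04/4096 V = 0.7337890625 V.
e = 0.7338579 − (0.7337890625) = +68.8 µV.

+68.8 µV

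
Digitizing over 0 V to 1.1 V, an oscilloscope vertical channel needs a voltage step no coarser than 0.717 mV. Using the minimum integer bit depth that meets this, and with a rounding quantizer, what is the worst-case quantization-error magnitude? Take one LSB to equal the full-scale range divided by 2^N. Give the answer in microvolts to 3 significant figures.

269 µV

Range is 1.1 V.
Required number of levels: 1.1/0.717 mV = 1534.2; smallest N with 2^N ≥ that is 11.
One LSB is 1.1 V / 2048 = 0.53711 mV.
|e|_max = LSB/2 = 269 µV.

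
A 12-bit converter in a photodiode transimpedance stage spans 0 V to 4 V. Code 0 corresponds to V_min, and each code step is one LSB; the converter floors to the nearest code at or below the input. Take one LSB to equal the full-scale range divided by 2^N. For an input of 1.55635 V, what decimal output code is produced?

Full-scale range = 4 V. LSB = 4 V / 2^12 ≈ 0.9766 mV.
code = ⌊(V_in − V_min)/LSB⌋ = ⌊(V_in − V_min) × 2^12 / range⌋
     = ⌊(1.55635 − (0)) × 4096 / 4⌋ = ⌊1.55635 × 4096/4⌋
     = ⌊1593.702⌋ = 1593.

1593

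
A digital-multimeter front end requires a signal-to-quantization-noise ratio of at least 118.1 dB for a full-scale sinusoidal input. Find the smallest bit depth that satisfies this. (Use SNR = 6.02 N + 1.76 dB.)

20 bits

Solving 6.02 N ≥ 118.1 − 1.76: N ≥ 19.326. Round up → N = 20.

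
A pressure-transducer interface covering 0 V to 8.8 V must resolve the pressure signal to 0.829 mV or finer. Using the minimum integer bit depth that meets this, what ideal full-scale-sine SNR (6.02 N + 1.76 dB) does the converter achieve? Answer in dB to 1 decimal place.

86.0 dB

Full-scale range = 8.8 V.
Levels needed ≥ 8.8/0.829 mV = 10620. 2^14 = 16384 suffices, so N_min = 14.
Ideal SNR at N = 14: 6.02·14 + 1.76 = 86.0 dB.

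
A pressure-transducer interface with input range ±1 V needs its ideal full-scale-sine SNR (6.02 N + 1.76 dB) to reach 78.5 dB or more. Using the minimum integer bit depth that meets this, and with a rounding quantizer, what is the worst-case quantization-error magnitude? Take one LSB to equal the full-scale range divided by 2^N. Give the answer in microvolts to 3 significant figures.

122 µV

The full-scale span is 1 − (-1) = 2 V.
Required N = ⌈(78.5 − 1.76)/6.02⌉ = ⌈12.748⌉ = 13.
Step size = 2/8192 V = 244.14 µV.
|e|_max = LSB/2 = 122 µV.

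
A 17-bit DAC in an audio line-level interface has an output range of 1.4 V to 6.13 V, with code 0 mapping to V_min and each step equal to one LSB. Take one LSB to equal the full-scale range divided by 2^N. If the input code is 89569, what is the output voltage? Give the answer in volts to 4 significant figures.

4.632 V

Span: 6.13 V − (1.4 V) = 4.73 V. LSB = 4.73 V / 2^17.
Output = V_min + (89569/131072) × range = 1.4 + 0.683357 × 4.73 V
      = 1.4 V + 3.23228 V = 4.63228 V.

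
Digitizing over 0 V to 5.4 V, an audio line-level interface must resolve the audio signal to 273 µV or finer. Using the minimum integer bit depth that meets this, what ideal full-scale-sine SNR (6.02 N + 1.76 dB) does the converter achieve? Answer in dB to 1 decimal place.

Span = 5.4 V.
5.4 V / 273 µV = 19780. Since 2^14 = 16384 and 2^15 = 32768, N = 15.
6.02(15) + 1.76 = 92.06 dB.

92.1 dB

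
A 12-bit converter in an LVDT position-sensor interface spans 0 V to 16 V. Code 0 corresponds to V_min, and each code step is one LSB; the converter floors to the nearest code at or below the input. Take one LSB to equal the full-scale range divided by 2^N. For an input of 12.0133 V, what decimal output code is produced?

3075

Range is 16 V. LSB = 16 V / 2^12 ≈ 3.906 mV.
(V_in − V_min) × 2^12/range = (12.0133 − (0)) × 4096/16 = 3075.405.
Floor → code = 3075.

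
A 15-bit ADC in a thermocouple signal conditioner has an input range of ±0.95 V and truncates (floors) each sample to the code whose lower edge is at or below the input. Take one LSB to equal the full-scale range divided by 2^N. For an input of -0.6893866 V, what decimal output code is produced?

4494

Span: 0.95 V − (-0.95 V) = 1.9 V. LSB = 1.9 V / 2^15 ≈ 57.98 µV.
code = ⌊(V_in − V_min)/LSB⌋ = ⌊(V_in − V_min) × 2^15 / range⌋
     = ⌊(-0.6893866 − (-0.95)) × 32768 / 1.9⌋ = ⌊0.2606134 × 32768/1.9⌋
     = ⌊4494.621⌋ = 4494.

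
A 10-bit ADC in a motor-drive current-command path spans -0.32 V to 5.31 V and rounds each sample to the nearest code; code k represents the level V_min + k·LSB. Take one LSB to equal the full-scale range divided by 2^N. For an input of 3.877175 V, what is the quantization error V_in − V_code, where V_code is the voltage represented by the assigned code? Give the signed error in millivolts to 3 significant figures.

+2.17 mV

Full-scale range = 5.31 V − (-0.32 V) = 5.63 V. LSB = 5.63 V / 2^10 ≈ 5.498 mV.
(V_in − V_min)/LSB = (3.877175 − (-0.32)) × 1024/5.63 = 763.3938 → nearest code k = 763.
Reconstructed level: -0.32 + 763 × 5.63/1024 V = 3.875009766 V.
e = 3.877175 − (3.875009766) = +2.17 mV.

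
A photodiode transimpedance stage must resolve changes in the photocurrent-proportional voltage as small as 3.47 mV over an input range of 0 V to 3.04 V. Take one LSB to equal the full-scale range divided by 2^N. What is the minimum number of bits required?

10 bits

Span = 3.04 V.
Levels needed ≥ 3.04/3.47 mV = 876.1. 2^10 = 1024 suffices, so N_min = 10.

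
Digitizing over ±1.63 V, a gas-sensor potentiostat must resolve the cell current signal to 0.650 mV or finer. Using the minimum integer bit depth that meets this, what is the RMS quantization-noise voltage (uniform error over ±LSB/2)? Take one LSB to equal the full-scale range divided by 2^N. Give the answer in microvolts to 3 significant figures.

Full-scale range = 1.63 V − (-1.63 V) = 3.26 V.
Need 2^N ≥ 3.26 V / 0.650 mV = 5015 → N_min = 13.
LSB = 3.26 V ÷ 2^13 = 3.26/8192 V = 397.95 µV.
RMS noise = LSB/√12 = 115 µV.

115 µV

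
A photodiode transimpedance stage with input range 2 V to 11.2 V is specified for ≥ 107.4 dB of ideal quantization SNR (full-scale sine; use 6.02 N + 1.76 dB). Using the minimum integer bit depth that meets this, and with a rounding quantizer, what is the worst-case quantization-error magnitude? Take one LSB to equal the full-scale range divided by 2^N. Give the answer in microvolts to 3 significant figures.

17.5 µV

Full-scale range = 11.2 V − (2 V) = 9.2 V.
Solving 6.02 N ≥ 107.4 − 1.76: N ≥ 17.548. Round up → N = 18.
LSB = 9.2 V / 2^18 = 35.095 µV.
Half an LSB is 17.5 µV.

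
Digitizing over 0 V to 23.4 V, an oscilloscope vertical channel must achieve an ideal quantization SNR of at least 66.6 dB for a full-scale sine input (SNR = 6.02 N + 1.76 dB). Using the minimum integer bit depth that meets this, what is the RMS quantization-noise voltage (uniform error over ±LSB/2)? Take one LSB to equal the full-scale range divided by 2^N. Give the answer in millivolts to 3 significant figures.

3.30 mV

Span = 23.4 V.
Solving 6.02 N ≥ 66.6 − 1.76: N ≥ 10.771. Round up → N = 11.
LSB = 23.4 V ÷ 2^11 = 23.4/2048 V = 11.426 mV.
σ_q = LSB/√12 = 11.426 mV/3.4641 = 3.30 mV.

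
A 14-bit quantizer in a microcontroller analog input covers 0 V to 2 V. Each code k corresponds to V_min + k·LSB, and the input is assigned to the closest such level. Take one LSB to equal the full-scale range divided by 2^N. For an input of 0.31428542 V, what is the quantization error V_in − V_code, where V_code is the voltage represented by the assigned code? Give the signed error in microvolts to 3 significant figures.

−45.6 µV

Span = 2 V. LSB = 2 V / 2^14 ≈ 122.1 µV.
(0.31428542 − (0)) / LSB = 0.31428542 × 16384/2 = 2574.6262. Nearest integer: k = 2575.
V_code = V_min + k × range/2^14 = 0 + 2575 × 2/16384 = 0.31433105469 V.
e = 0.31428542 − (0.31433105469) = −45.6 µV.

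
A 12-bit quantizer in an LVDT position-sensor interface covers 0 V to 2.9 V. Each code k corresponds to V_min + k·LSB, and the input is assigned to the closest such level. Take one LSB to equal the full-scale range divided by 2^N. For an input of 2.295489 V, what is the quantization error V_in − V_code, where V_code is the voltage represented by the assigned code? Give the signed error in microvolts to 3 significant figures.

Range is 2.9 V. LSB = 2.9 V / 2^12 ≈ 0.7080 mV.
(V_in − V_min)/LSB = (2.295489 − (0)) × 4096/2.9 = 3242.1803 → nearest code k = 3242.
V_code = V_min + k × range/2^12 = 0 + 3242 × 2.9/4096 = 2.295361328 V.
V_in − V_code = 2.295489 − (2.295361328) = +128 µV.

+128 µV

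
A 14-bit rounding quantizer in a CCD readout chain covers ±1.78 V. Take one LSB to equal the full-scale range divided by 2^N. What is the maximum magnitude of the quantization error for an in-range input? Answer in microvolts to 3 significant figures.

109 µV

Full-scale range = 1.78 V − (-1.78 V) = 3.56 V.
Step size = 3.56/16384 V = 217.29 µV.
|e|_max = LSB/2 = 109 µV.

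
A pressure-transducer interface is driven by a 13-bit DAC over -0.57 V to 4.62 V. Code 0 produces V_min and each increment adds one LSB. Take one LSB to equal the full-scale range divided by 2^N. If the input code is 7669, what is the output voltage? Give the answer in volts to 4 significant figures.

Range = 4.62 − (-0.57) = 5.19 V. LSB = 5.19 V / 2^13.
V_out = -0.57 + 7669 × (5.19/8192) V
      = -0.57 + 4.85866 = 4.28866 V.

4.289 V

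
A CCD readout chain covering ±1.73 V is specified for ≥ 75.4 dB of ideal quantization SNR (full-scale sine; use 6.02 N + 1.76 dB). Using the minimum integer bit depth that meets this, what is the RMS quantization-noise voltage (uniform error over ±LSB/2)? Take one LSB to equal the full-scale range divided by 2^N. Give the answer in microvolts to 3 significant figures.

Span: 1.73 V − (-1.73 V) = 3.46 V.
Solving 6.02 N ≥ 75.4 − 1.76: N ≥ 12.233. Round up → N = 13.
LSB = 3.46 V ÷ 2^13 = 3.46/8192 V = 422.36 µV.
V_rms = LSB/√12 = 122 µV.

122 µV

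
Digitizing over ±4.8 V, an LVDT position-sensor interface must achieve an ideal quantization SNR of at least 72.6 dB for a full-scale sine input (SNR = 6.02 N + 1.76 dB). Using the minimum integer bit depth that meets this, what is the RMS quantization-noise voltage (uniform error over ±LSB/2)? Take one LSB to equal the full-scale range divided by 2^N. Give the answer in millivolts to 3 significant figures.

0.677 mV

Range = 4.8 − (-4.8) = 9.6 V.
6.02 N + 1.76 ≥ 72.6 gives N ≥ 11.767, so the minimum integer is 12.
Step size = 9.6/4096 V = 2.3438 mV.
σ_q = LSB/√12 = 2.3438 mV/3.4641 = 0.677 mV.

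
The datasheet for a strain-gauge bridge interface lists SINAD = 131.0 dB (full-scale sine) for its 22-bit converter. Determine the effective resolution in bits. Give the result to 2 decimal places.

21.47 bits

(131.0 − 1.76) / 6.02 = 129.24/6.02 = 21.4684 effective bits.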